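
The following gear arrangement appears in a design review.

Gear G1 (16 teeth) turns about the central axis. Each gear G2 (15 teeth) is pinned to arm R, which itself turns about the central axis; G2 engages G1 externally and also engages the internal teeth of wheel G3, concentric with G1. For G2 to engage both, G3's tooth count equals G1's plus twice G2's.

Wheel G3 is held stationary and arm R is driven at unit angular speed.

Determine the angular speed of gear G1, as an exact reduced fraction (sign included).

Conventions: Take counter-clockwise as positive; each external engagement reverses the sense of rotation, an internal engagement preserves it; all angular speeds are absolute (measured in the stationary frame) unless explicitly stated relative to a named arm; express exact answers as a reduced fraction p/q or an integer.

31/8

planetary set (16T centre, 15T on arm, 46T internal) — Willis relation
ring teeth: 16 + 2·15 = 46
16(ω_sun−ω_arm) = −46(ω_ring−ω_arm),  ω_ring = 0, ω_arm = 1
ω_sun = 1 − (46/16)(0−1) = 31/8
exact speed ratio = 31/8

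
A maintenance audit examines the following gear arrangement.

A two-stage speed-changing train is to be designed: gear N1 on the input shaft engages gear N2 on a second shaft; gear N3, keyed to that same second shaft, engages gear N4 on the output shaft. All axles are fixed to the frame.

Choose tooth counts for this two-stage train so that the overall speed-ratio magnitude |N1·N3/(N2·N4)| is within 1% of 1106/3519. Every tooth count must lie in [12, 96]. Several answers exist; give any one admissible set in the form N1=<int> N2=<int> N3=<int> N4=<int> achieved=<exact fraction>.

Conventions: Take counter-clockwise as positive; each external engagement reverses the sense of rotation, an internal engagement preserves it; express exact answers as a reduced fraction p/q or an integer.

topology: fixed-axis compound train — 2 stages, target 1106/3519
target = 1106/3519 in lowest terms: an exact hit needs N1·N3 = k·1106 and N2·N4 = k·3519 for one integer k, every count in [12, 96]; additionally prefer no 1:1 stage (N1 ≠ N2, N3 ≠ N4)
k = 1: N1·N3 = 1106 = 14·79, N2·N4 = 3519 = 51·69
achieved = 14·79/(51·69) = 1106/3519; |achieved − target| = 0 ≤ 553/175950 ✓

N1=14 N2=51 N3=79 N4=69 achieved=1106/3519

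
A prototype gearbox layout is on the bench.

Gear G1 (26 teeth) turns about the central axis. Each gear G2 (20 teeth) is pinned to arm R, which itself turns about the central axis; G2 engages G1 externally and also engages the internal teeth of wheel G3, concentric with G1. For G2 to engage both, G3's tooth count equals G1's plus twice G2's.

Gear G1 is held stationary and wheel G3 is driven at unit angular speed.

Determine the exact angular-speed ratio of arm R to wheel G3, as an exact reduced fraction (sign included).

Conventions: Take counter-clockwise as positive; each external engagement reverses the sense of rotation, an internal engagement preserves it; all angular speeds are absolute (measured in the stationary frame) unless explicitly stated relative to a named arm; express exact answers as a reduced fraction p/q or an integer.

recognized (axles ride arm R): planetary set, 26/20/66 teeth
ring teeth: 26 + 2·20 = 66
26(ω_sun−ω_arm) = −66(ω_ring−ω_arm),  ω_sun = 0, ω_ring = 1
26(0−ω_arm) = −66(1−ω_arm)  ⇒  92·ω_arm = 66  ⇒  ω_arm = 33/46
ω_out/ω_in = 33/46

33/46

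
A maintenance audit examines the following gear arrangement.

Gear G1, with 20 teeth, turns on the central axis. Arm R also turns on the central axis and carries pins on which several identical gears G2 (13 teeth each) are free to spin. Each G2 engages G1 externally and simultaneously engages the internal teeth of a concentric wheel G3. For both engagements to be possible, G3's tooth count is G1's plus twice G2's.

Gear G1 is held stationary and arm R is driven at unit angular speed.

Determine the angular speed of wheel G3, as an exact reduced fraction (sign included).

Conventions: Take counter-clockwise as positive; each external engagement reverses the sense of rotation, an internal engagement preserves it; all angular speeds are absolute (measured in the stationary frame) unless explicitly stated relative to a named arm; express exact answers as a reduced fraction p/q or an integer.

33/23

planetary set (20T centre, 13T on arm, 46T internal) — Willis relation
ring teeth: 20 + 2·13 = 46
20(ω_sun−ω_arm) = −46(ω_ring−ω_arm),  ω_sun = 0, ω_arm = 1
ω_ring = 1 − (20/46)(0−1) = 33/23
exact speed ratio = 33/23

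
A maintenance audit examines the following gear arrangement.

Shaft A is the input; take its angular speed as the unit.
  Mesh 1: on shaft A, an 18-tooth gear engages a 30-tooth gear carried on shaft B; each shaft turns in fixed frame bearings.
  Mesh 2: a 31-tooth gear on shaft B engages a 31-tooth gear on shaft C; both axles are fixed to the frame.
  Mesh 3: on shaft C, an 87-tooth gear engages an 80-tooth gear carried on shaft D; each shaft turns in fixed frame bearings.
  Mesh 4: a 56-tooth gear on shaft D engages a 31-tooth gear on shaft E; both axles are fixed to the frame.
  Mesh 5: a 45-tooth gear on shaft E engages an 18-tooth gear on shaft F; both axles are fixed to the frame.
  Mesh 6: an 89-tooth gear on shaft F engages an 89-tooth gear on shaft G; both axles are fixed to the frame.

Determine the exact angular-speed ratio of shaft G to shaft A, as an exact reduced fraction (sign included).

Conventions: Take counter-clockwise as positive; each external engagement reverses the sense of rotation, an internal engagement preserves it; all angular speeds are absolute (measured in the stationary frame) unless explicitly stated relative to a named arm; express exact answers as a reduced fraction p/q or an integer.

1827/620

class = fixed-axis compound train [6 meshes; 6 ratios multiply, 6 sense flips]
mesh 1 [18T→30T]: running ratio 3/5, sense −
mesh 2 [31T→31T]: running ratio 3/5, sense +
mesh 3 [87T→80T]: running ratio 261/400, sense −
mesh 4 [56T→31T]: running ratio 1827/1550, sense +
mesh 5 [45T→18T]: running ratio 1827/620, sense −
mesh 6 [89T→89T]: running ratio 1827/620, sense +
ω_out/ω_in = 1827/620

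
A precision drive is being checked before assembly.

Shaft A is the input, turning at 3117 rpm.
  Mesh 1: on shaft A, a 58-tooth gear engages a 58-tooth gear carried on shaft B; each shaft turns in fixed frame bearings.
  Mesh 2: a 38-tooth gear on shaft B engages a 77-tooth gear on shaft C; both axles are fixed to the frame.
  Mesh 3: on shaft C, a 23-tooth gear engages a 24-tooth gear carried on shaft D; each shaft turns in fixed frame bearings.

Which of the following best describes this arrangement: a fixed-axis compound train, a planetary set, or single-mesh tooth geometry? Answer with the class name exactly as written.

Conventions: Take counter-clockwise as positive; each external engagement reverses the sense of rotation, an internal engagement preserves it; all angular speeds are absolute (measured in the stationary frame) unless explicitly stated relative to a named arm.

topology: fixed-axis compound train — 3 meshes, A→D
classification: fixed-axis compound train

fixed-axis compound train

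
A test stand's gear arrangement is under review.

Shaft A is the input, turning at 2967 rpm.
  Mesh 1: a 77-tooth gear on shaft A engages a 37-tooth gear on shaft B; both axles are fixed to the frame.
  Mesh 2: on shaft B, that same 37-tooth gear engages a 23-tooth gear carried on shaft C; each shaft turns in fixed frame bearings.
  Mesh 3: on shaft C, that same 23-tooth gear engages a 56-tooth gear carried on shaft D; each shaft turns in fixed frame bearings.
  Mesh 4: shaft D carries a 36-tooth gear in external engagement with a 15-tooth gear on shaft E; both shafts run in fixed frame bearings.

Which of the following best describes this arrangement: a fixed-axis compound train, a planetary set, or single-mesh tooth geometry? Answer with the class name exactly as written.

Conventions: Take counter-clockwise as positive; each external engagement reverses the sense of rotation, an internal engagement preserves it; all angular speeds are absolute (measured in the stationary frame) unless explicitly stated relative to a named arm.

fixed-axis compound train

topology: fixed-axis compound train — 4 meshes, A→E
classification: fixed-axis compound train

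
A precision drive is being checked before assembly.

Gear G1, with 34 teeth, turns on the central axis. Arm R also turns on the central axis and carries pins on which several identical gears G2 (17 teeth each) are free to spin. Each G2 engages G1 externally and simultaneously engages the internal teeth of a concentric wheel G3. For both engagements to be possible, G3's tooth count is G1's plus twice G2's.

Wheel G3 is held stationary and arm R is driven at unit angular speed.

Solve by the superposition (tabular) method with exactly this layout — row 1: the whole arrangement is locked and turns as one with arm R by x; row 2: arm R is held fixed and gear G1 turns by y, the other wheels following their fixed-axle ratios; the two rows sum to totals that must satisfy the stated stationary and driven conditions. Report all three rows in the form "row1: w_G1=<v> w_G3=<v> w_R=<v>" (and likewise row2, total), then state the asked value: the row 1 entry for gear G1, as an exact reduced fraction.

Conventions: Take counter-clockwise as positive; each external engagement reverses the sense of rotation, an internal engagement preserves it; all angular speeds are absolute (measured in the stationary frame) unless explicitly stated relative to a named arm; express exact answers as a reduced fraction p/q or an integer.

row1: w_G1=1 w_G3=1 w_R=1
row2: w_G1=2 w_G3=-1 w_R=0
total: w_G1=3 w_G3=0 w_R=1
asked value: 1

topology: planetary set — G1 34T / G2 17T / G3 68T, arm = carrier (Willis)
row 1 (train locked, turned with arm): all members turn x
superposition row 2 [arm held]: sun y, ring −(34/68)·y, arm 0
boundary: total ω_ring = x − (34/68)·y = 0 and total ω_arm = x = 1  ⇒  y = 2, x = 1
row 2 ring = −(34/68)·2 = -1
totals (row 1 + row 2): sun 1 + 2 = 3, ring 1 + (-1) = 0, arm 1 + 0 = 1
asked cell (row1, sun) = 1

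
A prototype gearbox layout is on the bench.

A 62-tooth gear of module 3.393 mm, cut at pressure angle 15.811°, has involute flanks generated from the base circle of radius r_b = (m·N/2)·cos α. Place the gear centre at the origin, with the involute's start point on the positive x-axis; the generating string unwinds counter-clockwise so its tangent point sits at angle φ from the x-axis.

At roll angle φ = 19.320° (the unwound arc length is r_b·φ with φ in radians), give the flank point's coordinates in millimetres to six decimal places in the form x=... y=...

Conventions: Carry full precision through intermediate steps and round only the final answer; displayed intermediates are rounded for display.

single-mesh involute tooth geometry (62T wheel at module 3.393)
pitch radius r_p = m·N/2 = 3.393·62/2 = 105.183000
base radius r_b = r_p·cos α = 105.183000·cos 15.811° = 101.203475
roll angle φ = 19.320° = 0.33719761 rad
x = r_b·(cos φ + φ·sin φ) = 106.794488
y = r_b·(sin φ − φ·cos φ) = 1.278738

x=106.794488 y=1.278738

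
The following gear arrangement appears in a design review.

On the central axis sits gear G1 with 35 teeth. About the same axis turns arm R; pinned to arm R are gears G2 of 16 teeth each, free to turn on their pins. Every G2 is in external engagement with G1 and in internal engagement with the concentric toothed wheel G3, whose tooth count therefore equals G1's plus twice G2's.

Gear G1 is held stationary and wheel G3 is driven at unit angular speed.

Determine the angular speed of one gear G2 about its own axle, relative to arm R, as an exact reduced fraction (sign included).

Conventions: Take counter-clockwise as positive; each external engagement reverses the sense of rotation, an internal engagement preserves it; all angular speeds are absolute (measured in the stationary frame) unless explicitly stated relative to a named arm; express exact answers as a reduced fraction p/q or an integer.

2345/1632

topology: planetary set — G1 35T / G2 16T / G3 67T, arm = carrier (Willis)
ring teeth: 35 + 2·16 = 67
35(ω_sun−ω_arm) = −67(ω_ring−ω_arm),  ω_sun = 0, ω_ring = 1
35(0−ω_arm) = −67(1−ω_arm)  ⇒  102·ω_arm = 67  ⇒  ω_arm = 67/102
sun–planet mesh: 35·(0−67/102) = −16·(ω_p−ω_arm)  ⇒  ω_p−ω_arm = 2345/1632
exact speed ratio = 2345/1632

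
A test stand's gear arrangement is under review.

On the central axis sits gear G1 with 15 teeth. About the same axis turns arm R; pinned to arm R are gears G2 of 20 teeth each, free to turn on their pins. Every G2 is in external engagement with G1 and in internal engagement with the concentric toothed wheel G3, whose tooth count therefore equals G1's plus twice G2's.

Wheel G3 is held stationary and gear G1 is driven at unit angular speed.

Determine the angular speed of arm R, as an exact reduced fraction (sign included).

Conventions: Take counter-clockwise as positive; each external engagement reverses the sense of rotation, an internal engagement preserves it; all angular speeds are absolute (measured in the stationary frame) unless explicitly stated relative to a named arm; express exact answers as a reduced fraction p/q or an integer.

3/14

topology: planetary set — G1 15T / G2 20T / G3 55T, arm = carrier (Willis)
ring teeth: 15 + 2·20 = 55
15(ω_sun−ω_arm) = −55(ω_ring−ω_arm),  ω_ring = 0, ω_sun = 1
15(1−ω_arm) = −55(0−ω_arm)  ⇒  70·ω_arm = 15  ⇒  ω_arm = 3/14
exact speed ratio = 3/14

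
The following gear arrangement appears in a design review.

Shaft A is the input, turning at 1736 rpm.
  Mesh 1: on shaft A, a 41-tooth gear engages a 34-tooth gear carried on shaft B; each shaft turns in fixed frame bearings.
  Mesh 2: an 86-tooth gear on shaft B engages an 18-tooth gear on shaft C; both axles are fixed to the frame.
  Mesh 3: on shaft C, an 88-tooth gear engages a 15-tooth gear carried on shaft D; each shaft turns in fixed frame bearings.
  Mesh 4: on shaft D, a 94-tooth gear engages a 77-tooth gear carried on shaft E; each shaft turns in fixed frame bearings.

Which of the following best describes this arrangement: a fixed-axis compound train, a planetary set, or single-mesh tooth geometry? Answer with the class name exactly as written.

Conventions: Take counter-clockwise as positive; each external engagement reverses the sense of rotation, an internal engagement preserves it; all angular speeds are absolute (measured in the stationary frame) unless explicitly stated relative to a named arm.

4-mesh fixed-axis compound train (all bearings frame-fixed)
classification: fixed-axis compound train

fixed-axis compound train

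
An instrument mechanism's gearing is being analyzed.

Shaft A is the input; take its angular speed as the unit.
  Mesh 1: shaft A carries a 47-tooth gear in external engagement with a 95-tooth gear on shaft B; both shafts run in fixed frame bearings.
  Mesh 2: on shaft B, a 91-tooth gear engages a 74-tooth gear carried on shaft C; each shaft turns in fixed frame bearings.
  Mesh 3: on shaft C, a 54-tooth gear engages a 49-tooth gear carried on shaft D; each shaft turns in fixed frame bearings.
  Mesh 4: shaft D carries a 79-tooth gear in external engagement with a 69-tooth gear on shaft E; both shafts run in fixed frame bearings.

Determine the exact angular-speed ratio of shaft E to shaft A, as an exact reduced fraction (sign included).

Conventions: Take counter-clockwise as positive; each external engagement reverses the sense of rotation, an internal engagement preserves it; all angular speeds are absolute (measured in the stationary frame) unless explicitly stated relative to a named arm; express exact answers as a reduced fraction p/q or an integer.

class = fixed-axis compound train [4 meshes; 4 ratios multiply, 4 sense flips]
mesh 1 [47T→95T]: running ratio 47/95, sense −
mesh 2 [91T→74T]: running ratio 4277/7030, sense +
mesh 3 [54T→49T]: running ratio 16497/24605, sense −
mesh 4 [79T→69T]: running ratio 434421/565915, sense +
ω_out/ω_in = 434421/565915

434421/565915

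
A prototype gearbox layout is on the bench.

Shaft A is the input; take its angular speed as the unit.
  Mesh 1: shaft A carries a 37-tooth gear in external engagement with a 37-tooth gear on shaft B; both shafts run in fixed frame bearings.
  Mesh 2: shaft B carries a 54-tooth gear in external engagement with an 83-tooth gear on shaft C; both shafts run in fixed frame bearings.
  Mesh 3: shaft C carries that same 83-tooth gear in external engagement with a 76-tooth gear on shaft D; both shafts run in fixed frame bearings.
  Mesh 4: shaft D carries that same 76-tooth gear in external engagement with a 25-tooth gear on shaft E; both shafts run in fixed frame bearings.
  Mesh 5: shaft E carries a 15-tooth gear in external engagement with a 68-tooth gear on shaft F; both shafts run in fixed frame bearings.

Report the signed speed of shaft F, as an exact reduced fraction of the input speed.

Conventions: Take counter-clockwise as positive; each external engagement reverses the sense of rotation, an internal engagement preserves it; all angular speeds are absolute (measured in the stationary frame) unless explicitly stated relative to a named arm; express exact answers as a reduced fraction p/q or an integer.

-81/170

5-mesh fixed-axis compound train (all bearings frame-fixed)
mesh 1 [37T→37T]: |ω|/ω_in = 1×37/37 = 1, sense flips to −
mesh 2 [54T→83T]: |ω|/ω_in = 1×54/83 = 54/83, sense flips to +
mesh 3 [83T→76T]: |ω|/ω_in = (54/83)×83/76 = 27/38, sense flips to −
mesh 4 [76T→25T]: |ω|/ω_in = (27/38)×76/25 = 54/25, sense flips to +
mesh 5 [15T→68T]: |ω|/ω_in = (54/25)×15/68 = 81/170, sense flips to −
signed output speed (× input speed) = -81/170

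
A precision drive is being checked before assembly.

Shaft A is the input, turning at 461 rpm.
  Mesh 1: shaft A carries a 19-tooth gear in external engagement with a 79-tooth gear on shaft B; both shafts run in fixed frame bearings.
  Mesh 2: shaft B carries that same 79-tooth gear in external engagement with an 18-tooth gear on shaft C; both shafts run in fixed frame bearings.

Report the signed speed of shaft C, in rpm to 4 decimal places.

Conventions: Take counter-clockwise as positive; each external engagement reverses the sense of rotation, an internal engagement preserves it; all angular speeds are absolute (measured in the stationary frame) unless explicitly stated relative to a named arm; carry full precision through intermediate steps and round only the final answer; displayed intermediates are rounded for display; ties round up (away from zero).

+486.6111 rpm

recognized (3 fixed axles, 2 meshes): fixed-axis compound train
mesh 1 [19T→79T]: ω = 461.0000×19/79 = 110.8734 rpm, sense flips to −
mesh 2 [79T→18T]: ω = 110.8734×79/18 = 486.6111 rpm, sense flips to +
signed output speed = +486.6111 rpm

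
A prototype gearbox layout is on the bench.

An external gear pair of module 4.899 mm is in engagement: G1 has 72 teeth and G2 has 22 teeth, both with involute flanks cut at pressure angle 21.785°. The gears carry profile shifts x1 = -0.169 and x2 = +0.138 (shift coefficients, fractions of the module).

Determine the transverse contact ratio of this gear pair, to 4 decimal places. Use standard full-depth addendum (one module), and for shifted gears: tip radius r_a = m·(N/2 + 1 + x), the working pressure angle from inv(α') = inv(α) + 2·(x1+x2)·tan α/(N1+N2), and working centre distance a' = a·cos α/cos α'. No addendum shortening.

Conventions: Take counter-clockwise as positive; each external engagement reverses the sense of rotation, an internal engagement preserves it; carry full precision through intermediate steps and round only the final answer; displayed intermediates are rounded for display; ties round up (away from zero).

recognized (one external pair, fixed centres): single-mesh tooth geometry, m = 4.899, N1 = 72, N2 = 22
base radii: r_b1 = 163.768616, r_b2 = 50.040410
tip radii: r_a1 = 180.435069, r_a2 = 59.464062
inv(α') = inv(21.785°) + 2·(-0.169+0.138)·tan α/(72+22) = 0.01918423  ⇒  α' = 21.68999°
a' = a·cos α / cos α' = 230.2530·cos 21.785°/cos 21.68999° = 230.100816
action lengths: √(r_a1²−r_b1²) = 75.740707, √(r_a2²−r_b2²) = 32.123699
base pitch p_b = π·m·cos α = 14.291508
CR = (75.740707 + 32.123699 − 230.100816·sin 21.68999°)/14.291508 = 1.596944
contact ratio ≈ 1.5969

1.5969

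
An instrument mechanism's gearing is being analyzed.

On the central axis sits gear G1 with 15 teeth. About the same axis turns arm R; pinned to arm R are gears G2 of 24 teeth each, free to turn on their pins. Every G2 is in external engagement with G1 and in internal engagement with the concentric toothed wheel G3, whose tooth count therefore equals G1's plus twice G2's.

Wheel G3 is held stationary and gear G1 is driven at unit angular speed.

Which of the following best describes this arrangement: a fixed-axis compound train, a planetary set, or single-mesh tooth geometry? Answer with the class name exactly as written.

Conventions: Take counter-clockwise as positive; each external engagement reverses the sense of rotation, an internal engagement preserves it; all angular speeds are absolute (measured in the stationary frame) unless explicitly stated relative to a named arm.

planetary set

planetary set (15T centre, 24T on arm, 63T internal) — Willis relation
classification: planetary set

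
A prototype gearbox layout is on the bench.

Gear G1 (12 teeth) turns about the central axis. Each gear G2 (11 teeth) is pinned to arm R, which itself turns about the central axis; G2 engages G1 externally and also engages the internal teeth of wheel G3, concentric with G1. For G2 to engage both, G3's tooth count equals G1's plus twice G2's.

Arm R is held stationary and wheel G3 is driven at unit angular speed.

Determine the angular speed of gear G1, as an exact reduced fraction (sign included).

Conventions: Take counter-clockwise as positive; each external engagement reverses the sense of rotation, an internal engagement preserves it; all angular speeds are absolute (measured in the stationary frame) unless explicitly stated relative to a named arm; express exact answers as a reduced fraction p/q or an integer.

planetary set (12T centre, 11T on arm, 34T internal) — Willis relation
ring teeth: 12 + 2·11 = 34
12(ω_sun−ω_arm) = −34(ω_ring−ω_arm),  ω_arm = 0, ω_ring = 1
ω_sun = 0 − (34/12)(1−0) = -17/6
exact speed ratio = -17/6

-17/6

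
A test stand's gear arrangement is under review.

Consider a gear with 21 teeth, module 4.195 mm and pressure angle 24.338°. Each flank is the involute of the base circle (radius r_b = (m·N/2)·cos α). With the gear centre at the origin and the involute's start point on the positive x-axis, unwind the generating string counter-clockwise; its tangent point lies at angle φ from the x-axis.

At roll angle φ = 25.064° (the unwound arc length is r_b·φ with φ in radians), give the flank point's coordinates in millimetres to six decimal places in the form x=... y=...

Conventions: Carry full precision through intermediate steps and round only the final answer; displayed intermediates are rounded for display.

x=43.791208 y=1.098576

single-mesh involute tooth geometry (21T wheel at module 4.195)
pitch radius r_p = m·N/2 = 4.195·21/2 = 44.047500
base radius r_b = r_p·cos α = 44.047500·cos 24.338° = 40.133005
roll angle φ = 25.064° = 0.43744932 rad
x = r_b·(cos φ + φ·sin φ) = 43.791208
y = r_b·(sin φ − φ·cos φ) = 1.098576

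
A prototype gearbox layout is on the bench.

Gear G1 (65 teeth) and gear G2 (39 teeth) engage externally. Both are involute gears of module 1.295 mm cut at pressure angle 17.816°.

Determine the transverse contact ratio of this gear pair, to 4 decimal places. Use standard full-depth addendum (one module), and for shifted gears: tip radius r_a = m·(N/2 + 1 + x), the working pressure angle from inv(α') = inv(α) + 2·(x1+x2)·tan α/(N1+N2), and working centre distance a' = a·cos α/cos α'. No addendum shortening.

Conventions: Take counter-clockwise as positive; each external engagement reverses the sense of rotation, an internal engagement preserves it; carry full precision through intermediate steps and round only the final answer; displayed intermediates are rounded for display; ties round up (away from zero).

topology: single-mesh involute geometry — m = 1.295, 65T/39T pair
base radii: r_b1 = 40.069151, r_b2 = 24.041491
tip radii: r_a1 = 43.382500, r_a2 = 26.547500
no profile shift: α' = α, a' = a
action lengths: √(r_a1²−r_b1²) = 16.628422, √(r_a2²−r_b2²) = 11.259506
base pitch p_b = π·m·cos α = 3.873260
CR = (16.628422 + 11.259506 − 67.340000·sin 17.81600°)/3.873260 = 1.880716
contact ratio ≈ 1.8807

1.8807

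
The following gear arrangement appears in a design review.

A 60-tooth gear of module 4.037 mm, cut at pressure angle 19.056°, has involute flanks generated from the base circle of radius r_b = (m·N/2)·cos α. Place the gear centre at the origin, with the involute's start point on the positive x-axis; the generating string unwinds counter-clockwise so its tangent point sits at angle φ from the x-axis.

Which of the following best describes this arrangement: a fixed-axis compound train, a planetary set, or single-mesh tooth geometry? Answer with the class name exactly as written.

single-mesh tooth geometry

single-mesh involute tooth geometry (60T wheel at module 4.037)
classification: single-mesh tooth geometry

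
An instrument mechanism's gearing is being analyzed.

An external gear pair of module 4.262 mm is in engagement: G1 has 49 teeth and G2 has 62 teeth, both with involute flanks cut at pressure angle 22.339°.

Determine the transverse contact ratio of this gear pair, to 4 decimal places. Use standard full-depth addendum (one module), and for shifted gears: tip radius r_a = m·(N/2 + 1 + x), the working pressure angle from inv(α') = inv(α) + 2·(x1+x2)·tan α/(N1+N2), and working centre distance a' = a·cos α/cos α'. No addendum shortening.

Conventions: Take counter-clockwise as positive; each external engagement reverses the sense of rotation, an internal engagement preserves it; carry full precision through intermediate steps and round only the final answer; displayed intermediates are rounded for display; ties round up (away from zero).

recognized (one external pair, fixed centres): single-mesh tooth geometry, m = 4.262, N1 = 49, N2 = 62
base radii: r_b1 = 96.582481, r_b2 = 122.206405
tip radii: r_a1 = 108.681000, r_a2 = 136.384000
no profile shift: α' = α, a' = a
action lengths: √(r_a1²−r_b1²) = 49.833564, √(r_a2²−r_b2²) = 60.549072
base pitch p_b = π·m·cos α = 12.384605
CR = (49.833564 + 60.549072 − 236.541000·sin 22.33900°)/12.384605 = 1.653404
contact ratio ≈ 1.6534

1.6534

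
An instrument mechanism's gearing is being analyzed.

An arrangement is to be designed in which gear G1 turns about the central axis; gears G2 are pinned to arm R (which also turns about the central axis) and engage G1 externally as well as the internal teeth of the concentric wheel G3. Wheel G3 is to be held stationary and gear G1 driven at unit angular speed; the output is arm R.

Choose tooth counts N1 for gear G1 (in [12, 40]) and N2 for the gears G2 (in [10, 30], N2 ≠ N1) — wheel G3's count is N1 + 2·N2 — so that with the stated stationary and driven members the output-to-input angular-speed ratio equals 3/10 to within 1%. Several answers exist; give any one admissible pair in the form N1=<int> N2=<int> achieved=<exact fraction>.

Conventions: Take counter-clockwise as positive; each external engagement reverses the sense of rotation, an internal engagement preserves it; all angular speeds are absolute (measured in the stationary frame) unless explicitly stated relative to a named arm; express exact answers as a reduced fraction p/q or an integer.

planetary set to be sized for 3/10 (Willis relation)
Willis with ω_ring = 0: ω_arm/ω_sun = N1/(N1+N3); set equal to 3/10  ⇒  N3/N1 = 1/(3/10) − 1 = 7/3
N3 = N1 + 2·N2  ⇒  N2/N1 = (N3/N1 − 1)/2 = (7/3 − 1)/2 = 2/3
smallest multiple with N1 ≥ 12 and N2 ≥ 10: k = 5  ⇒  N1 = 5·3 = 15, N2 = 5·2 = 10 (N1 ≤ 40, N2 ≤ 30, N2 ≠ N1 ✓), N3 = 15 + 2·10 = 35
check: N1/(N1+N3) with N1 = 15, N3 = 35 gives 3/10; |achieved − target| = 0 ≤ 3/1000 ✓

N1=15 N2=10 achieved=3/10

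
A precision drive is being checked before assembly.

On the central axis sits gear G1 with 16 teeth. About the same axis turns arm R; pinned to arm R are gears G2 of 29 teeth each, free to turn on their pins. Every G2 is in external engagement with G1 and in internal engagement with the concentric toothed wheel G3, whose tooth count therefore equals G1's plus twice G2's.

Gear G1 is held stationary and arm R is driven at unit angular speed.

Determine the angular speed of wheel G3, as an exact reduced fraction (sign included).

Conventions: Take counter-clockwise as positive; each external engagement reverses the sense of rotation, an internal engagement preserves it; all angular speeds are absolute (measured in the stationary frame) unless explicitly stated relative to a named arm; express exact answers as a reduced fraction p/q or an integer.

45/37

topology: planetary set — G1 16T / G2 29T / G3 74T, arm = carrier (Willis)
ring teeth: 16 + 2·29 = 74
16(ω_sun−ω_arm) = −74(ω_ring−ω_arm),  ω_sun = 0, ω_arm = 1
ω_ring = 1 − (16/74)(0−1) = 45/37
exact speed ratio = 45/37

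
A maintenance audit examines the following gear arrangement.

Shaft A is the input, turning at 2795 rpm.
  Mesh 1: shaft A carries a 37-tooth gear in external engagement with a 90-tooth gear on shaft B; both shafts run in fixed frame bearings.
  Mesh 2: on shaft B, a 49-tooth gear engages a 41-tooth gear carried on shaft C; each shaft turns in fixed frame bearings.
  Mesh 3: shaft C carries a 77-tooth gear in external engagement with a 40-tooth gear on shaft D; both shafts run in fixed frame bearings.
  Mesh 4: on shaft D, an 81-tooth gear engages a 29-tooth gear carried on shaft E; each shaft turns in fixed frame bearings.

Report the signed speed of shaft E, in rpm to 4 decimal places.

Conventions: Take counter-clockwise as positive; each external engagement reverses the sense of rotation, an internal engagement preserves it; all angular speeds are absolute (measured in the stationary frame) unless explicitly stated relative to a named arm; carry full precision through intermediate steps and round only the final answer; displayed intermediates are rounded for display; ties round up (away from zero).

4-mesh fixed-axis compound train (all bearings frame-fixed)
mesh 1 [37T→90T]: ω = 2795.0000×37/90 = 1149.0556 rpm, sense flips to −
mesh 2 [49T→41T]: ω = 1149.0556×49/41 = 1373.2615 rpm, sense flips to +
mesh 3 [77T→40T]: ω = 1373.2615×77/40 = 2643.5284 rpm, sense flips to −
mesh 4 [81T→29T]: ω = 2643.5284×81/29 = 7383.6483 rpm, sense flips to +
signed output speed = +7383.6483 rpm

+7383.6483 rpm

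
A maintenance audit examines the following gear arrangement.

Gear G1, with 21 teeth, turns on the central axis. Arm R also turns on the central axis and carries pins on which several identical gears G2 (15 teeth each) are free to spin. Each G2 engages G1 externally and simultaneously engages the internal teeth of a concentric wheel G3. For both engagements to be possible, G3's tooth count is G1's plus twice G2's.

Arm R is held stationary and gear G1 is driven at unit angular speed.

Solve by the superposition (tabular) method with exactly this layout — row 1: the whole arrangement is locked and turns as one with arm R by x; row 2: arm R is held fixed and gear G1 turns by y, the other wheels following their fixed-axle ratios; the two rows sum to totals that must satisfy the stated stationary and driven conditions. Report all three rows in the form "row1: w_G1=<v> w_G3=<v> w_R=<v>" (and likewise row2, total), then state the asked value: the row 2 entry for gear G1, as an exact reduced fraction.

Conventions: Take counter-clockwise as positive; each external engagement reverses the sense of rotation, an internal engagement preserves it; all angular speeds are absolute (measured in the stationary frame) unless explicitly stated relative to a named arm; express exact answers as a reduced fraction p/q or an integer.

class = planetary set [G3 = 21+2·15 = 51; Willis about the carrier]
row 1: whole set turns with the arm by x
row 2: sun turns y, ring = −(21/51)·y, arm 0
boundary: total ω_arm = x = 0 and total ω_sun = x + y = 1  ⇒  y = 1, x = 0
row 2 ring = −(21/51)·1 = -7/17
totals (row 1 + row 2): sun 0 + 1 = 1, ring 0 + (-7/17) = -7/17, arm 0 + 0 = 0
asked cell (row2, sun) = 1

row1: w_G1=0 w_G3=0 w_R=0
row2: w_G1=1 w_G3=-7/17 w_R=0
total: w_G1=1 w_G3=-7/17 w_R=0
asked value: 1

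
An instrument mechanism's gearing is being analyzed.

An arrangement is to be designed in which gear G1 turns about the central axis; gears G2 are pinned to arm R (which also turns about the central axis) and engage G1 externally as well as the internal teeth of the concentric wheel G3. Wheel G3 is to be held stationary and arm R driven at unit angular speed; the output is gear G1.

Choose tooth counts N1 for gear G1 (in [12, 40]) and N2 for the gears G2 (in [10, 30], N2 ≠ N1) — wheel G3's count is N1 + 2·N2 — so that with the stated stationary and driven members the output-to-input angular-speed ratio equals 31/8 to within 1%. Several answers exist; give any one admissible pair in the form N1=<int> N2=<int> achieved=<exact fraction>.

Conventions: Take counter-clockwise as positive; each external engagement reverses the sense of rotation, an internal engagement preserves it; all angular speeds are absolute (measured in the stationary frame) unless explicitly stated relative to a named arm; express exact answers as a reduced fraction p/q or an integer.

N1=16 N2=15 achieved=31/8

planetary set to be sized for 31/8 (Willis relation)
Willis with ω_ring = 0: ω_sun/ω_arm = (N1+N3)/N1; set equal to 31/8  ⇒  N3/N1 = 31/8 − 1 = 23/8
N3 = N1 + 2·N2  ⇒  N2/N1 = (N3/N1 − 1)/2 = (23/8 − 1)/2 = 15/16
smallest multiple with N1 ≥ 12 and N2 ≥ 10: k = 1  ⇒  N1 = 1·16 = 16, N2 = 1·15 = 15 (N1 ≤ 40, N2 ≤ 30, N2 ≠ N1 ✓), N3 = 16 + 2·15 = 46
check: (N1+N3)/N1 with N1 = 16, N3 = 46 gives 31/8; |achieved − target| = 0 ≤ 31/800 ✓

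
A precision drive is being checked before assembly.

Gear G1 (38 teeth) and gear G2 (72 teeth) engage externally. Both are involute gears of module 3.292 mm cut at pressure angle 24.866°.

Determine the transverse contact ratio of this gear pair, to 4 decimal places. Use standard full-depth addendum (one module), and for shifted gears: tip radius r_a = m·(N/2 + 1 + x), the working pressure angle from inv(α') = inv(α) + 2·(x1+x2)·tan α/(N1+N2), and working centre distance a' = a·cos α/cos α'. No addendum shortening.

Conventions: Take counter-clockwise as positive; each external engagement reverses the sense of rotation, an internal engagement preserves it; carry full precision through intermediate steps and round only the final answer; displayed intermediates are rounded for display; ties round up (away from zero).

1.5422

recognized (one external pair, fixed centres): single-mesh tooth geometry, m = 3.292, N1 = 38, N2 = 72
base radii: r_b1 = 56.749406, r_b2 = 107.525191
tip radii: r_a1 = 65.840000, r_a2 = 121.804000
no profile shift: α' = α, a' = a
action lengths: √(r_a1²−r_b1²) = 33.382787, √(r_a2²−r_b2²) = 57.223664
base pitch p_b = π·m·cos α = 9.383343
CR = (33.382787 + 57.223664 − 181.060000·sin 24.86600°)/9.383343 = 1.542220
contact ratio ≈ 1.5422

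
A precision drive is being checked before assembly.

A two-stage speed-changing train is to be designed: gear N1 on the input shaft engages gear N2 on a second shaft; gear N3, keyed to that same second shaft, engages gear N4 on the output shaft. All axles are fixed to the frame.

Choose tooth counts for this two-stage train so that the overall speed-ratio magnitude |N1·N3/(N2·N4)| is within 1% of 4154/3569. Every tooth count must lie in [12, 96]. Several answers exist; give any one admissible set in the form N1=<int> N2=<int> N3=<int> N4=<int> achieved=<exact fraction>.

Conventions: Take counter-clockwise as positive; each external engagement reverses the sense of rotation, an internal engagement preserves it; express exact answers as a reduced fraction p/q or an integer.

topology: fixed-axis compound train — 2 stages, target 4154/3569
target = 4154/3569 in lowest terms: an exact hit needs N1·N3 = k·4154 and N2·N4 = k·3569 for one integer k, every count in [12, 96]; additionally prefer no 1:1 stage (N1 ≠ N2, N3 ≠ N4)
k = 1: N1·N3 = 4154 = 62·67, N2·N4 = 3569 = 43·83
achieved = 62·67/(43·83) = 4154/3569; |achieved − target| = 0 ≤ 2077/178450 ✓

N1=62 N2=43 N3=67 N4=83 achieved=4154/3569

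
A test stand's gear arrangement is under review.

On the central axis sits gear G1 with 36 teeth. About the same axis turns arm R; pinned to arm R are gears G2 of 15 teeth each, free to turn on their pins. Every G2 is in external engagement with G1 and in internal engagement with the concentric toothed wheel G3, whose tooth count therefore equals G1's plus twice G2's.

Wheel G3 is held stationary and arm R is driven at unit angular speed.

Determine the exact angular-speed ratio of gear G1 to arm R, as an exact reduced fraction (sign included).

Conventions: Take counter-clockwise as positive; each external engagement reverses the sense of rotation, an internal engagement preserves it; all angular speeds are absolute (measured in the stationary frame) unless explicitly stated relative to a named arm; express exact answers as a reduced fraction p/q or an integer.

17/6

planetary set (36T centre, 15T on arm, 66T internal) — Willis relation
ring teeth: 36 + 2·15 = 66
36(ω_sun−ω_arm) = −66(ω_ring−ω_arm),  ω_ring = 0, ω_arm = 1
ω_sun = 1 − (66/36)(0−1) = 17/6
ω_out/ω_in = 17/6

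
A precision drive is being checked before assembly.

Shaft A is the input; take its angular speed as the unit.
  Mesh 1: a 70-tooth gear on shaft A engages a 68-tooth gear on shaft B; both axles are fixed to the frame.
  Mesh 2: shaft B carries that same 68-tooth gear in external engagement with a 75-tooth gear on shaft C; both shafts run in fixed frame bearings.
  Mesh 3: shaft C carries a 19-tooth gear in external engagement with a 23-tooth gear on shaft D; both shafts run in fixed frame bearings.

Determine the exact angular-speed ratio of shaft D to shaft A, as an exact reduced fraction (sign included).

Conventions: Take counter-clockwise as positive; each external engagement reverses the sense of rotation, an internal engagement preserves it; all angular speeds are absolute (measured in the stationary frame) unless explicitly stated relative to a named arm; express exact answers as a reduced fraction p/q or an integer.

class = fixed-axis compound train [3 meshes; 3 ratios multiply, 3 sense flips]
mesh 1 [70T→68T]: running ratio 35/34, sense −
mesh 2 [68T→75T]: running ratio 14/15, sense +
mesh 3 [19T→23T]: running ratio 266/345, sense −
ω_out/ω_in = -266/345

-266/345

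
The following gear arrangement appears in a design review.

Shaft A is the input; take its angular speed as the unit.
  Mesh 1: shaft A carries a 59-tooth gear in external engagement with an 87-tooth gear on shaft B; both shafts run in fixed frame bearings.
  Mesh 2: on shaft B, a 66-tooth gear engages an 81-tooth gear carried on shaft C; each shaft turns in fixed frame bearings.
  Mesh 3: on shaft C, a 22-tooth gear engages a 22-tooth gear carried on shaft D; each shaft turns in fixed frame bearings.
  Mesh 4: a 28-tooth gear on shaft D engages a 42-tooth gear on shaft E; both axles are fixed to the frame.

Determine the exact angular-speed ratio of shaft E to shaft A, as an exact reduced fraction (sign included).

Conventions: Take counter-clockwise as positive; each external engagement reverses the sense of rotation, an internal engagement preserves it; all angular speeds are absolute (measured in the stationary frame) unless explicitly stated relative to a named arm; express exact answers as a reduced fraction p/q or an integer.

2596/7047

class = fixed-axis compound train [4 meshes; 4 ratios multiply, 4 sense flips]
mesh 1 [59T→87T]: running ratio 59/87, sense −
mesh 2 [66T→81T]: running ratio 1298/2349, sense +
mesh 3 [22T→22T]: running ratio 1298/2349, sense −
mesh 4 [28T→42T]: running ratio 2596/7047, sense +
ω_out/ω_in = 2596/7047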